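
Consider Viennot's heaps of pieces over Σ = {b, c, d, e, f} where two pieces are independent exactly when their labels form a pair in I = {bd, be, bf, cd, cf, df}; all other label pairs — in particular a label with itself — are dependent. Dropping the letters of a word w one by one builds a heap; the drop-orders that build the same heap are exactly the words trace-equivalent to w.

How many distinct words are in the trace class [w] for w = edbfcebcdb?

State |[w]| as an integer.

#0=e has no predecessor
#1=d depends on [0:e]
#2=b has no predecessor
#3=f depends on [0:e]
#4=c depends on [0:e, 2:b]
#5=e depends on [1:d, 3:f, 4:c]
#6=b depends on [4:c]
#7=c depends on [5:e, 6:b]
#8=d depends on [5:e]
#9=b depends on [7:c]
sources: [0:e, 2:b]
N(rest) = Σ N(rest − s) over sources s of rest; N(one piece) = 1:
  size 1 → [8]=1  [9]=1
  size 2 → [7,9]=1  [8,9]=2
  size 3 → [6,7,9]=1  [7,8,9]=3
  size 4 → [5,7,8,9]=3  [6,7,8,9]=4
  size 5 → [1,5,7,8,9]=3  [3,5,7,8,9]=3  [5,6,7,8,9]=7
  size 6 → [1,3,5,7,8,9]=6  [1,5,6,7,8,9]=10  [3,5,6,7,8,9]=10  [4,5,6,7,8,9]=7
  size 7 → [1,3,5,6,7,8,9]=26  [1,4,5,6,7,8,9]=17  [2,4,5,6,7,8,9]=7  [3,4,5,6,7,8,9]=17
  size 8 → [1,2,4,5,6,7,8,9]=24  [1,3,4,5,6,7,8,9]=60  [2,3,4,5,6,7,8,9]=24
  first=0(e) contributes 108
  first=2(b) contributes 60
|[w]| = 168

168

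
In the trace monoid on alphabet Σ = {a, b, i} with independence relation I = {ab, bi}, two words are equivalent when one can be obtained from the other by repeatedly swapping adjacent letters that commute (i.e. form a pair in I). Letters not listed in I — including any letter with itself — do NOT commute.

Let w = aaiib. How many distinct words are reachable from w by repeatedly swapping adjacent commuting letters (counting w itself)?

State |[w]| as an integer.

5

0(a) covers ∅
1(a) covers 0:a
2(i) covers 1:a
3(i) covers 2:i
4(b) covers ∅
floor of heap: 0:a, 4:b
completions by unplaced set U, small U first (add the entries for U minus each lowest piece of U):
  |U|=1: {3}:1  {4}:1
  |U|=2: {2,3}:1  {3,4}:2
  |U|=3: {1,2,3}:1  {2,3,4}:3
  start at 0(a): 4
  start at 4(b): 1
sum over floor = 5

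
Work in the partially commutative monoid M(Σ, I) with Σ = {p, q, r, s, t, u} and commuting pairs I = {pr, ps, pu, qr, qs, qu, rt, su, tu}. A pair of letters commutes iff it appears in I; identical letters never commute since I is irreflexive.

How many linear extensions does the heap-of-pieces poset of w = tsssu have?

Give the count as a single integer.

drop 0:t onto floor
drop 1:s onto {0:t}
drop 2:s onto {1:s}
drop 3:s onto {2:s}
drop 4:u onto floor
ground layer = {0:t, 4:u}
drop-orders for the pieces not yet dropped (sum over which currently-grounded one goes next):
  1 to go: {3} 1  {4} 1
  2 to go: {2,3} 1  {3,4} 2
  3 to go: {1,2,3} 1  {2,3,4} 3
  if 0:t drops first: 4 orders
  if 4:u drops first: 1 orders
heap linearizations: 5

5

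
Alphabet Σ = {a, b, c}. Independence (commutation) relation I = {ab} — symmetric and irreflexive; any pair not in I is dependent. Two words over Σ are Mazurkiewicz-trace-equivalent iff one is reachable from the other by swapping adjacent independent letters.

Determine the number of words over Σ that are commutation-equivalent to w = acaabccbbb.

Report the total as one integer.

drop 0:a onto floor
drop 1:c onto {0:a}
drop 2:a onto {1:c}
drop 3:a onto {2:a}
drop 4:b onto {1:c}
drop 5:c onto {3:a, 4:b}
drop 6:c onto {5:c}
drop 7:b onto {6:c}
drop 8:b onto {7:b}
drop 9:b onto {8:b}
ground layer = {0:a}
drop-orders for the pieces not yet dropped (sum over which currently-grounded one goes next):
  1 to go: {9} 1
  2 to go: {8,9} 1
  3 to go: {7,8,9} 1
  4 to go: {6,7,8,9} 1
  5 to go: {5,6,7,8,9} 1
  6 to go: {3,5,6,7,8,9} 1  {4,5,6,7,8,9} 1
  7 to go: {2,3,5,6,7,8,9} 1  {3,4,5,6,7,8,9} 2
  8 to go: {2,3,4,5,6,7,8,9} 3
  if 0:a drops first: 3 orders

3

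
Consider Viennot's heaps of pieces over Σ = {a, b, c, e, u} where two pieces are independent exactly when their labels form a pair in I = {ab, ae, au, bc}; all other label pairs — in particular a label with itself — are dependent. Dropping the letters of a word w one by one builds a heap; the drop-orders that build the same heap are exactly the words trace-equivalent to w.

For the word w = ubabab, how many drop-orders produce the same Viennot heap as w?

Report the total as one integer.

drop 0:u onto floor
drop 1:b onto {0:u}
drop 2:a onto floor
drop 3:b onto {1:b}
drop 4:a onto {2:a}
drop 5:b onto {3:b}
ground layer = {0:u, 2:a}
drop-orders for the pieces not yet dropped (sum over which currently-grounded one goes next):
  1 to go: {4} 1  {5} 1
  2 to go: {2,4} 1  {3,5} 1  {4,5} 2
  3 to go: {1,3,5} 1  {2,4,5} 3  {3,4,5} 3
  4 to go: {0,1,3,5} 1  {1,3,4,5} 4  {2,3,4,5} 6
  if 0:u drops first: 10 orders
  if 2:a drops first: 5 orders
heap linearizations: 15

15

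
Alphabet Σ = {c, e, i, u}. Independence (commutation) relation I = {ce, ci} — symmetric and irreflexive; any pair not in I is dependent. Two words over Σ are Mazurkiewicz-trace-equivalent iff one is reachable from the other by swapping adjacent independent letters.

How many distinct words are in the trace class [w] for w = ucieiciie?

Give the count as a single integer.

drop 0:u onto floor
drop 1:c onto {0:u}
drop 2:i onto {0:u}
drop 3:e onto {2:i}
drop 4:i onto {3:e}
drop 5:c onto {1:c}
drop 6:i onto {4:i}
drop 7:i onto {6:i}
drop 8:e onto {7:i}
ground layer = {0:u}
drop-orders for the pieces not yet dropped (sum over which currently-grounded one goes next):
  1 to go: {5} 1  {8} 1
  2 to go: {1,5} 1  {5,8} 2  {7,8} 1
  3 to go: {1,5,8} 3  {5,7,8} 3  {6,7,8} 1
  4 to go: {1,5,7,8} 6  {4,6,7,8} 1  {5,6,7,8} 4
  5 to go: {1,5,6,7,8} 10  {3,4,6,7,8} 1  {4,5,6,7,8} 5
  6 to go: {1,4,5,6,7,8} 15  {2,3,4,6,7,8} 1  {3,4,5,6,7,8} 6
  7 to go: {1,3,4,5,6,7,8} 21  {2,3,4,5,6,7,8} 7
  if 0:u drops first: 28 orders

28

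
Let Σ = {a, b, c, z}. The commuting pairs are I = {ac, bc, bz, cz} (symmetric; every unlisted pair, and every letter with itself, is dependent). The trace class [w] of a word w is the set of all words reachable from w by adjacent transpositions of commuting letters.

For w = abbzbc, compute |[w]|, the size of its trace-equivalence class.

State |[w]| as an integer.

drop 0:a onto floor
drop 1:b onto {0:a}
drop 2:b onto {1:b}
drop 3:z onto {0:a}
drop 4:b onto {2:b}
drop 5:c onto floor
ground layer = {0:a, 5:c}
drop-orders for the pieces not yet dropped (sum over which currently-grounded one goes next):
  1 to go: {3} 1  {4} 1  {5} 1
  2 to go: {2,4} 1  {3,4} 2  {3,5} 2  {4,5} 2
  3 to go: {1,2,4} 1  {2,3,4} 3  {2,4,5} 3  {3,4,5} 6
  4 to go: {1,2,3,4} 4  {1,2,4,5} 4  {2,3,4,5} 12
  if 0:a drops first: 20 orders
  if 5:c drops first: 4 orders
heap linearizations: 24

24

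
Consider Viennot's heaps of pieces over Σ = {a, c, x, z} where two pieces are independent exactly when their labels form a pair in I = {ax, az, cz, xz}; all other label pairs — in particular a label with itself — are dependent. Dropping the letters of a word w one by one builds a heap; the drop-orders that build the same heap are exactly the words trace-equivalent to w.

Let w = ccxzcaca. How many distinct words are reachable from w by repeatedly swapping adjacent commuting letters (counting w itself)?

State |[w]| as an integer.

drop 0:c onto floor
drop 1:c onto {0:c}
drop 2:x onto {1:c}
drop 3:z onto floor
drop 4:c onto {2:x}
drop 5:a onto {4:c}
drop 6:c onto {5:a}
drop 7:a onto {6:c}
ground layer = {0:c, 3:z}
drop-orders for the pieces not yet dropped (sum over which currently-grounded one goes next):
  1 to go: {3} 1  {7} 1
  2 to go: {3,7} 2  {6,7} 1
  3 to go: {3,6,7} 3  {5,6,7} 1
  4 to go: {3,5,6,7} 4  {4,5,6,7} 1
  5 to go: {2,4,5,6,7} 1  {3,4,5,6,7} 5
  6 to go: {1,2,4,5,6,7} 1  {2,3,4,5,6,7} 6
  if 0:c drops first: 7 orders
  if 3:z drops first: 1 orders
heap linearizations: 8

8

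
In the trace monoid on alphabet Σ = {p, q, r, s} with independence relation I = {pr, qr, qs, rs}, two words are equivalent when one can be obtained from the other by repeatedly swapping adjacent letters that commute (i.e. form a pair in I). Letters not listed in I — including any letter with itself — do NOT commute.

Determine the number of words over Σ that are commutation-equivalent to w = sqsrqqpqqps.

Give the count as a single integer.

110

0(s) covers ∅
1(q) covers ∅
2(s) covers 0:s
3(r) covers ∅
4(q) covers 1:q
5(q) covers 4:q
6(p) covers 2:s, 5:q
7(q) covers 6:p
8(q) covers 7:q
9(p) covers 8:q
10(s) covers 9:p
floor of heap: 0:s, 1:q, 3:r
completions by unplaced set U, small U first (add the entries for U minus each lowest piece of U):
  |U|=1: {3}:1  {10}:1
  |U|=2: {3,10}:2  {9,10}:1
  |U|=3: {3,9,10}:3  {8,9,10}:1
  |U|=4: {3,8,9,10}:4  {7,8,9,10}:1
  |U|=5: {3,7,8,9,10}:5  {6,7,8,9,10}:1
  |U|=6: {2,6,7,8,9,10}:1  {3,6,7,8,9,10}:6  {5,6,7,8,9,10}:1
  |U|=7: {0,2,6,7,8,9,10}:1  {2,3,6,7,8,9,10}:7  {2,5,6,7,8,9,10}:2  {3,5,6,7,8,9,10}:7  {4,5,6,7,8,9,10}:1
  |U|=8: {0,2,3,6,7,8,9,10}:8  {0,2,5,6,7,8,9,10}:3  {1,4,5,6,7,8,9,10}:1  {2,3,5,6,7,8,9,10}:16  {2,4,5,6,7,8,9,10}:3  {3,4,5,6,7,8,9,10}:8
  |U|=9: {0,2,3,5,6,7,8,9,10}:27  {0,2,4,5,6,7,8,9,10}:6  {1,2,4,5,6,7,8,9,10}:4  {1,3,4,5,6,7,8,9,10}:9  {2,3,4,5,6,7,8,9,10}:27
  start at 0(s): 40
  start at 1(q): 60
  start at 3(r): 10
sum over floor = 110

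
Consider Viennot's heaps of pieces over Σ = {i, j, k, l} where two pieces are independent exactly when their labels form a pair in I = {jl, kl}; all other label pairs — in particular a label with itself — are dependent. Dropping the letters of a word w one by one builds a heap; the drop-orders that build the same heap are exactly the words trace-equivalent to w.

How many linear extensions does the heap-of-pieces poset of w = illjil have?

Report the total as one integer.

3

piece 0:i — minimal
piece 1:l rests on {0:i}
piece 2:l rests on {1:l}
piece 3:j rests on {0:i}
piece 4:i rests on {2:l, 3:j}
piece 5:l rests on {4:i}
minimal pieces: {0:i}
ways to finish when only these pieces remain (= sum over removing one remaining piece with nothing left below it):
  1 left: {5}→1
  2 left: {4,5}→1
  3 left: {2,4,5}→1  {3,4,5}→1
  4 left: {1,2,4,5}→1  {2,3,4,5}→2
  placing 0:i first → 3 extensions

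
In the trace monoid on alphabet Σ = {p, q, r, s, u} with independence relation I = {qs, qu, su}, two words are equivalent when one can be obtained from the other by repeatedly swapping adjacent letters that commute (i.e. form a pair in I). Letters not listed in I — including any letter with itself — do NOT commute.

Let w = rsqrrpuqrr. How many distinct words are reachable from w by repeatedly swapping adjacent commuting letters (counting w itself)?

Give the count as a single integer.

4

drop 0:r onto floor
drop 1:s onto {0:r}
drop 2:q onto {0:r}
drop 3:r onto {1:s, 2:q}
drop 4:r onto {3:r}
drop 5:p onto {4:r}
drop 6:u onto {5:p}
drop 7:q onto {5:p}
drop 8:r onto {6:u, 7:q}
drop 9:r onto {8:r}
ground layer = {0:r}
drop-orders for the pieces not yet dropped (sum over which currently-grounded one goes next):
  1 to go: {9} 1
  2 to go: {8,9} 1
  3 to go: {6,8,9} 1  {7,8,9} 1
  4 to go: {6,7,8,9} 2
  5 to go: {5,6,7,8,9} 2
  6 to go: {4,5,6,7,8,9} 2
  7 to go: {3,4,5,6,7,8,9} 2
  8 to go: {1,3,4,5,6,7,8,9} 2  {2,3,4,5,6,7,8,9} 2
  if 0:r drops first: 4 orders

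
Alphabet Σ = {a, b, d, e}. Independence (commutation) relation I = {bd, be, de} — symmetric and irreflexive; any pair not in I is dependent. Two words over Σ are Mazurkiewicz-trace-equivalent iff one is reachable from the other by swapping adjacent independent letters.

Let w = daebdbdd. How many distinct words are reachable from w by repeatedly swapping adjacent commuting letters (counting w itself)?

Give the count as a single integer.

60

drop 0:d onto floor
drop 1:a onto {0:d}
drop 2:e onto {1:a}
drop 3:b onto {1:a}
drop 4:d onto {1:a}
drop 5:b onto {3:b}
drop 6:d onto {4:d}
drop 7:d onto {6:d}
ground layer = {0:d}
drop-orders for the pieces not yet dropped (sum over which currently-grounded one goes next):
  1 to go: {2} 1  {5} 1  {7} 1
  2 to go: {2,5} 2  {2,7} 2  {3,5} 1  {5,7} 2  {6,7} 1
  3 to go: {2,3,5} 3  {2,5,7} 6  {2,6,7} 3  {3,5,7} 3  {4,6,7} 1  {5,6,7} 3
  4 to go: {2,3,5,7} 12  {2,4,6,7} 4  {2,5,6,7} 12  {3,5,6,7} 6  {4,5,6,7} 4
  5 to go: {2,3,5,6,7} 30  {2,4,5,6,7} 20  {3,4,5,6,7} 10
  6 to go: {2,3,4,5,6,7} 60
  if 0:d drops first: 60 orders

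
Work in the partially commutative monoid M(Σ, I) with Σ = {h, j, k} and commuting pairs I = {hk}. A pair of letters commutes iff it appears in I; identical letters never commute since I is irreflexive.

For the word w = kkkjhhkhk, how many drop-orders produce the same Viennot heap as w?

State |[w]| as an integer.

drop 0:k onto floor
drop 1:k onto {0:k}
drop 2:k onto {1:k}
drop 3:j onto {2:k}
drop 4:h onto {3:j}
drop 5:h onto {4:h}
drop 6:k onto {3:j}
drop 7:h onto {5:h}
drop 8:k onto {6:k}
ground layer = {0:k}
drop-orders for the pieces not yet dropped (sum over which currently-grounded one goes next):
  1 to go: {7} 1  {8} 1
  2 to go: {5,7} 1  {6,8} 1  {7,8} 2
  3 to go: {4,5,7} 1  {5,7,8} 3  {6,7,8} 3
  4 to go: {4,5,7,8} 4  {5,6,7,8} 6
  5 to go: {4,5,6,7,8} 10
  6 to go: {3,4,5,6,7,8} 10
  7 to go: {2,3,4,5,6,7,8} 10
  if 0:k drops first: 10 orders

10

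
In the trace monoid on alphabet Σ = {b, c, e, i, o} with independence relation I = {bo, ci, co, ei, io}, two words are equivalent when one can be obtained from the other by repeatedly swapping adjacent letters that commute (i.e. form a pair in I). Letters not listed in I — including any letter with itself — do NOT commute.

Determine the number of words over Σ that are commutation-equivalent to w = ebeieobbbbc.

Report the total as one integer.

19

#0=e has no predecessor
#1=b depends on [0:e]
#2=e depends on [1:b]
#3=i depends on [1:b]
#4=e depends on [2:e]
#5=o depends on [4:e]
#6=b depends on [3:i, 4:e]
#7=b depends on [6:b]
#8=b depends on [7:b]
#9=b depends on [8:b]
#10=c depends on [9:b]
sources: [0:e]
N(rest) = Σ N(rest − s) over sources s of rest; N(one piece) = 1:
  size 1 → [5]=1  [10]=1
  size 2 → [5,10]=2  [9,10]=1
  size 3 → [5,9,10]=3  [8,9,10]=1
  size 4 → [5,8,9,10]=4  [7,8,9,10]=1
  size 5 → [5,7,8,9,10]=5  [6,7,8,9,10]=1
  size 6 → [3,6,7,8,9,10]=1  [5,6,7,8,9,10]=6
  size 7 → [3,5,6,7,8,9,10]=7  [4,5,6,7,8,9,10]=6
  size 8 → [2,4,5,6,7,8,9,10]=6  [3,4,5,6,7,8,9,10]=13
  size 9 → [2,3,4,5,6,7,8,9,10]=19
  first=0(e) contributes 19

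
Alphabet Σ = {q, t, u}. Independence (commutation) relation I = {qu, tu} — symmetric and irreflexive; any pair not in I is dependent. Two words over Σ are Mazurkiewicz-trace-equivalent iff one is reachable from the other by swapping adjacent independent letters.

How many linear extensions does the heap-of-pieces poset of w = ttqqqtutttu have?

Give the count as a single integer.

55

piece 0:t — minimal
piece 1:t rests on {0:t}
piece 2:q rests on {1:t}
piece 3:q rests on {2:q}
piece 4:q rests on {3:q}
piece 5:t rests on {4:q}
piece 6:u — minimal
piece 7:t rests on {5:t}
piece 8:t rests on {7:t}
piece 9:t rests on {8:t}
piece 10:u rests on {6:u}
minimal pieces: {0:t, 6:u}
ways to finish when only these pieces remain (= sum over removing one remaining piece with nothing left below it):
  1 left: {9}→1  {10}→1
  2 left: {6,10}→1  {8,9}→1  {9,10}→2
  3 left: {6,9,10}→3  {7,8,9}→1  {8,9,10}→3
  4 left: {5,7,8,9}→1  {6,8,9,10}→6  {7,8,9,10}→4
  5 left: {4,5,7,8,9}→1  {5,7,8,9,10}→5  {6,7,8,9,10}→10
  6 left: {3,4,5,7,8,9}→1  {4,5,7,8,9,10}→6  {5,6,7,8,9,10}→15
  7 left: {2,3,4,5,7,8,9}→1  {3,4,5,7,8,9,10}→7  {4,5,6,7,8,9,10}→21
  8 left: {1,2,3,4,5,7,8,9}→1  {2,3,4,5,7,8,9,10}→8  {3,4,5,6,7,8,9,10}→28
  9 left: {0,1,2,3,4,5,7,8,9}→1  {1,2,3,4,5,7,8,9,10}→9  {2,3,4,5,6,7,8,9,10}→36
  placing 0:t first → 45 extensions
  placing 6:u first → 10 extensions
total linear extensions = 55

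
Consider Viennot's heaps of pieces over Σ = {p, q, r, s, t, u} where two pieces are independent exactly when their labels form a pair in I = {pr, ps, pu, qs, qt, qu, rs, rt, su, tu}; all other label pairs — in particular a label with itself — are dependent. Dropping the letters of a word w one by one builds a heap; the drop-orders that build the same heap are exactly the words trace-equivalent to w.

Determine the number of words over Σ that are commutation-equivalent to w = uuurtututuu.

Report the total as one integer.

165

#0=u has no predecessor
#1=u depends on [0:u]
#2=u depends on [1:u]
#3=r depends on [2:u]
#4=t has no predecessor
#5=u depends on [3:r]
#6=t depends on [4:t]
#7=u depends on [5:u]
#8=t depends on [6:t]
#9=u depends on [7:u]
#10=u depends on [9:u]
sources: [0:u, 4:t]
N(rest) = Σ N(rest − s) over sources s of rest; N(one piece) = 1:
  size 1 → [8]=1  [10]=1
  size 2 → [6,8]=1  [8,10]=2  [9,10]=1
  size 3 → [4,6,8]=1  [6,8,10]=3  [7,9,10]=1  [8,9,10]=3
  size 4 → [4,6,8,10]=4  [5,7,9,10]=1  [6,8,9,10]=6  [7,8,9,10]=4
  size 5 → [3,5,7,9,10]=1  [4,6,8,9,10]=10  [5,7,8,9,10]=5  [6,7,8,9,10]=10
  size 6 → [2,3,5,7,9,10]=1  [3,5,7,8,9,10]=6  [4,6,7,8,9,10]=20  [5,6,7,8,9,10]=15
  size 7 → [1,2,3,5,7,9,10]=1  [2,3,5,7,8,9,10]=7  [3,5,6,7,8,9,10]=21  [4,5,6,7,8,9,10]=35
  size 8 → [0,1,2,3,5,7,9,10]=1  [1,2,3,5,7,8,9,10]=8  [2,3,5,6,7,8,9,10]=28  [3,4,5,6,7,8,9,10]=56
  size 9 → [0,1,2,3,5,7,8,9,10]=9  [1,2,3,5,6,7,8,9,10]=36  [2,3,4,5,6,7,8,9,10]=84
  first=0(u) contributes 120
  first=4(t) contributes 45
|[w]| = 165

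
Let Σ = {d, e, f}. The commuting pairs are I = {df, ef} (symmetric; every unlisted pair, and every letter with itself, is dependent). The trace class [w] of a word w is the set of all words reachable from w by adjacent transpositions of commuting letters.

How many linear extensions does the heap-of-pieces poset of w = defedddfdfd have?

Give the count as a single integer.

drop 0:d onto floor
drop 1:e onto {0:d}
drop 2:f onto floor
drop 3:e onto {1:e}
drop 4:d onto {3:e}
drop 5:d onto {4:d}
drop 6:d onto {5:d}
drop 7:f onto {2:f}
drop 8:d onto {6:d}
drop 9:f onto {7:f}
drop 10:d onto {8:d}
ground layer = {0:d, 2:f}
drop-orders for the pieces not yet dropped (sum over which currently-grounded one goes next):
  1 to go: {9} 1  {10} 1
  2 to go: {7,9} 1  {8,10} 1  {9,10} 2
  3 to go: {2,7,9} 1  {6,8,10} 1  {7,9,10} 3  {8,9,10} 3
  4 to go: {2,7,9,10} 4  {5,6,8,10} 1  {6,8,9,10} 4  {7,8,9,10} 6
  5 to go: {2,7,8,9,10} 10  {4,5,6,8,10} 1  {5,6,8,9,10} 5  {6,7,8,9,10} 10
  6 to go: {2,6,7,8,9,10} 20  {3,4,5,6,8,10} 1  {4,5,6,8,9,10} 6  {5,6,7,8,9,10} 15
  7 to go: {1,3,4,5,6,8,10} 1  {2,5,6,7,8,9,10} 35  {3,4,5,6,8,9,10} 7  {4,5,6,7,8,9,10} 21
  8 to go: {0,1,3,4,5,6,8,10} 1  {1,3,4,5,6,8,9,10} 8  {2,4,5,6,7,8,9,10} 56  {3,4,5,6,7,8,9,10} 28
  9 to go: {0,1,3,4,5,6,8,9,10} 9  {1,3,4,5,6,7,8,9,10} 36  {2,3,4,5,6,7,8,9,10} 84
  if 0:d drops first: 120 orders
  if 2:f drops first: 45 orders
heap linearizations: 165

165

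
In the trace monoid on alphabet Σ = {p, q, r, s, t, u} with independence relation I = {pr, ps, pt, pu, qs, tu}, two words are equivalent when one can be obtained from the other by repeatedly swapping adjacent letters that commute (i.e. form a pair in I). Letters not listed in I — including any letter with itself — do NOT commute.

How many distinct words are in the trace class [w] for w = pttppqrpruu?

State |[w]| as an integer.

50

drop 0:p onto floor
drop 1:t onto floor
drop 2:t onto {1:t}
drop 3:p onto {0:p}
drop 4:p onto {3:p}
drop 5:q onto {2:t, 4:p}
drop 6:r onto {5:q}
drop 7:p onto {5:q}
drop 8:r onto {6:r}
drop 9:u onto {8:r}
drop 10:u onto {9:u}
ground layer = {0:p, 1:t}
drop-orders for the pieces not yet dropped (sum over which currently-grounded one goes next):
  1 to go: {7} 1  {10} 1
  2 to go: {7,10} 2  {9,10} 1
  3 to go: {7,9,10} 3  {8,9,10} 1
  4 to go: {6,8,9,10} 1  {7,8,9,10} 4
  5 to go: {6,7,8,9,10} 5
  6 to go: {5,6,7,8,9,10} 5
  7 to go: {2,5,6,7,8,9,10} 5  {4,5,6,7,8,9,10} 5
  8 to go: {1,2,5,6,7,8,9,10} 5  {2,4,5,6,7,8,9,10} 10  {3,4,5,6,7,8,9,10} 5
  9 to go: {0,3,4,5,6,7,8,9,10} 5  {1,2,4,5,6,7,8,9,10} 15  {2,3,4,5,6,7,8,9,10} 15
  if 0:p drops first: 30 orders
  if 1:t drops first: 20 orders
heap linearizations: 50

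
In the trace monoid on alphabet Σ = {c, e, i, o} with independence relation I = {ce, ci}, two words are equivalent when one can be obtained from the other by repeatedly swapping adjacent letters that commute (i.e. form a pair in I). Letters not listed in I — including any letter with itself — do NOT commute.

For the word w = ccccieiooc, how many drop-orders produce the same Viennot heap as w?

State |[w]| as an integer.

drop 0:c onto floor
drop 1:c onto {0:c}
drop 2:c onto {1:c}
drop 3:c onto {2:c}
drop 4:i onto floor
drop 5:e onto {4:i}
drop 6:i onto {5:e}
drop 7:o onto {3:c, 6:i}
drop 8:o onto {7:o}
drop 9:c onto {8:o}
ground layer = {0:c, 4:i}
drop-orders for the pieces not yet dropped (sum over which currently-grounded one goes next):
  1 to go: {9} 1
  2 to go: {8,9} 1
  3 to go: {7,8,9} 1
  4 to go: {3,7,8,9} 1  {6,7,8,9} 1
  5 to go: {2,3,7,8,9} 1  {3,6,7,8,9} 2  {5,6,7,8,9} 1
  6 to go: {1,2,3,7,8,9} 1  {2,3,6,7,8,9} 3  {3,5,6,7,8,9} 3  {4,5,6,7,8,9} 1
  7 to go: {0,1,2,3,7,8,9} 1  {1,2,3,6,7,8,9} 4  {2,3,5,6,7,8,9} 6  {3,4,5,6,7,8,9} 4
  8 to go: {0,1,2,3,6,7,8,9} 5  {1,2,3,5,6,7,8,9} 10  {2,3,4,5,6,7,8,9} 10
  if 0:c drops first: 20 orders
  if 4:i drops first: 15 orders
heap linearizations: 35

35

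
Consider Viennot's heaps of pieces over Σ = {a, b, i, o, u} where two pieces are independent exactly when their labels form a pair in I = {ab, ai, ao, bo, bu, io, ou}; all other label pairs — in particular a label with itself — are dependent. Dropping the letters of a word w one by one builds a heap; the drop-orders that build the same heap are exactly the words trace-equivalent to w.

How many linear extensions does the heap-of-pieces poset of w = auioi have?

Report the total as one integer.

piece 0:a — minimal
piece 1:u rests on {0:a}
piece 2:i rests on {1:u}
piece 3:o — minimal
piece 4:i rests on {2:i}
minimal pieces: {0:a, 3:o}
ways to finish when only these pieces remain (= sum over removing one remaining piece with nothing left below it):
  1 left: {3}→1  {4}→1
  2 left: {2,4}→1  {3,4}→2
  3 left: {1,2,4}→1  {2,3,4}→3
  placing 0:a first → 4 extensions
  placing 3:o first → 1 extensions
total linear extensions = 5

5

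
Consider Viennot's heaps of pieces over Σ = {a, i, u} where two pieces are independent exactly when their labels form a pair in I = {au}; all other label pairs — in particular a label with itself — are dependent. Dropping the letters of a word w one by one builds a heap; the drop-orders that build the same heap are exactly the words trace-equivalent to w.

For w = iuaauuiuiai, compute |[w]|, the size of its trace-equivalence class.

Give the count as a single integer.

10

drop 0:i onto floor
drop 1:u onto {0:i}
drop 2:a onto {0:i}
drop 3:a onto {2:a}
drop 4:u onto {1:u}
drop 5:u onto {4:u}
drop 6:i onto {3:a, 5:u}
drop 7:u onto {6:i}
drop 8:i onto {7:u}
drop 9:a onto {8:i}
drop 10:i onto {9:a}
ground layer = {0:i}
drop-orders for the pieces not yet dropped (sum over which currently-grounded one goes next):
  1 to go: {10} 1
  2 to go: {9,10} 1
  3 to go: {8,9,10} 1
  4 to go: {7,8,9,10} 1
  5 to go: {6,7,8,9,10} 1
  6 to go: {3,6,7,8,9,10} 1  {5,6,7,8,9,10} 1
  7 to go: {2,3,6,7,8,9,10} 1  {3,5,6,7,8,9,10} 2  {4,5,6,7,8,9,10} 1
  8 to go: {1,4,5,6,7,8,9,10} 1  {2,3,5,6,7,8,9,10} 3  {3,4,5,6,7,8,9,10} 3
  9 to go: {1,3,4,5,6,7,8,9,10} 4  {2,3,4,5,6,7,8,9,10} 6
  if 0:i drops first: 10 orders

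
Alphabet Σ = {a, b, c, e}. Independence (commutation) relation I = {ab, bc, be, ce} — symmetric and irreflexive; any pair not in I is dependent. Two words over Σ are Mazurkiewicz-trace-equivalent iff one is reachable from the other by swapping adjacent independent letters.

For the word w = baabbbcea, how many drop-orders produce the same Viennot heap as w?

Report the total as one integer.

piece 0:b — minimal
piece 1:a — minimal
piece 2:a rests on {1:a}
piece 3:b rests on {0:b}
piece 4:b rests on {3:b}
piece 5:b rests on {4:b}
piece 6:c rests on {2:a}
piece 7:e rests on {2:a}
piece 8:a rests on {6:c, 7:e}
minimal pieces: {0:b, 1:a}
ways to finish when only these pieces remain (= sum over removing one remaining piece with nothing left below it):
  1 left: {5}→1  {8}→1
  2 left: {4,5}→1  {5,8}→2  {6,8}→1  {7,8}→1
  3 left: {3,4,5}→1  {4,5,8}→3  {5,6,8}→3  {5,7,8}→3  {6,7,8}→2
  4 left: {0,3,4,5}→1  {2,6,7,8}→2  {3,4,5,8}→4  {4,5,6,8}→6  {4,5,7,8}→6  {5,6,7,8}→8
  5 left: {0,3,4,5,8}→5  {1,2,6,7,8}→2  {2,5,6,7,8}→10  {3,4,5,6,8}→10  {3,4,5,7,8}→10  {4,5,6,7,8}→20
  6 left: {0,3,4,5,6,8}→15  {0,3,4,5,7,8}→15  {1,2,5,6,7,8}→12  {2,4,5,6,7,8}→30  {3,4,5,6,7,8}→40
  7 left: {0,3,4,5,6,7,8}→70  {1,2,4,5,6,7,8}→42  {2,3,4,5,6,7,8}→70
  placing 0:b first → 112 extensions
  placing 1:a first → 140 extensions
total linear extensions = 252

252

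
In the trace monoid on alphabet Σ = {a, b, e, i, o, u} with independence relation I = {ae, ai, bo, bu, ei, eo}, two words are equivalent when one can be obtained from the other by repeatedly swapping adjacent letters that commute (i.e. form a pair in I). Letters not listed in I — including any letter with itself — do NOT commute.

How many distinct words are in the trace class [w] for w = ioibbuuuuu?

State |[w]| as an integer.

piece 0:i — minimal
piece 1:o rests on {0:i}
piece 2:i rests on {1:o}
piece 3:b rests on {2:i}
piece 4:b rests on {3:b}
piece 5:u rests on {2:i}
piece 6:u rests on {5:u}
piece 7:u rests on {6:u}
piece 8:u rests on {7:u}
piece 9:u rests on {8:u}
minimal pieces: {0:i}
ways to finish when only these pieces remain (= sum over removing one remaining piece with nothing left below it):
  1 left: {4}→1  {9}→1
  2 left: {3,4}→1  {4,9}→2  {8,9}→1
  3 left: {3,4,9}→3  {4,8,9}→3  {7,8,9}→1
  4 left: {3,4,8,9}→6  {4,7,8,9}→4  {6,7,8,9}→1
  5 left: {3,4,7,8,9}→10  {4,6,7,8,9}→5  {5,6,7,8,9}→1
  6 left: {3,4,6,7,8,9}→15  {4,5,6,7,8,9}→6
  7 left: {3,4,5,6,7,8,9}→21
  8 left: {2,3,4,5,6,7,8,9}→21
  placing 0:i first → 21 extensions

21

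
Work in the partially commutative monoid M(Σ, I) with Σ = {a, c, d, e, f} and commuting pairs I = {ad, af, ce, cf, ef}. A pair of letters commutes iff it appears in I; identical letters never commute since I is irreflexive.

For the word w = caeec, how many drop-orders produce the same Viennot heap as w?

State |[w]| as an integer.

#0=c has no predecessor
#1=a depends on [0:c]
#2=e depends on [1:a]
#3=e depends on [2:e]
#4=c depends on [1:a]
sources: [0:c]
N(rest) = Σ N(rest − s) over sources s of rest; N(one piece) = 1:
  size 1 → [3]=1  [4]=1
  size 2 → [2,3]=1  [3,4]=2
  size 3 → [2,3,4]=3
  first=0(c) contributes 3

3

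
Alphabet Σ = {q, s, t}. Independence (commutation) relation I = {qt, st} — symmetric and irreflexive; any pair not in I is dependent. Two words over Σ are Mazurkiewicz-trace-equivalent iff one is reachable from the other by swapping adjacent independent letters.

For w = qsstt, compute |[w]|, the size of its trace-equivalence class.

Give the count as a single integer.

drop 0:q onto floor
drop 1:s onto {0:q}
drop 2:s onto {1:s}
drop 3:t onto floor
drop 4:t onto {3:t}
ground layer = {0:q, 3:t}
drop-orders for the pieces not yet dropped (sum over which currently-grounded one goes next):
  1 to go: {2} 1  {4} 1
  2 to go: {1,2} 1  {2,4} 2  {3,4} 1
  3 to go: {0,1,2} 1  {1,2,4} 3  {2,3,4} 3
  if 0:q drops first: 6 orders
  if 3:t drops first: 4 orders
heap linearizations: 10

10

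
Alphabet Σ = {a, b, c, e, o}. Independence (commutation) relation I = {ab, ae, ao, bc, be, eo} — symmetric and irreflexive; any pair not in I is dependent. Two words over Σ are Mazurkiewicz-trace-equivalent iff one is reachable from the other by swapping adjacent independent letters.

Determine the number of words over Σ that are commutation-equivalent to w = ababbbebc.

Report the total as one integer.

378

drop 0:a onto floor
drop 1:b onto floor
drop 2:a onto {0:a}
drop 3:b onto {1:b}
drop 4:b onto {3:b}
drop 5:b onto {4:b}
drop 6:e onto floor
drop 7:b onto {5:b}
drop 8:c onto {2:a, 6:e}
ground layer = {0:a, 1:b, 6:e}
drop-orders for the pieces not yet dropped (sum over which currently-grounded one goes next):
  1 to go: {7} 1  {8} 1
  2 to go: {2,8} 1  {5,7} 1  {6,8} 1  {7,8} 2
  3 to go: {0,2,8} 1  {2,6,8} 2  {2,7,8} 3  {4,5,7} 1  {5,7,8} 3  {6,7,8} 3
  4 to go: {0,2,6,8} 3  {0,2,7,8} 4  {2,5,7,8} 6  {2,6,7,8} 8  {3,4,5,7} 1  {4,5,7,8} 4  {5,6,7,8} 6
  5 to go: {0,2,5,7,8} 10  {0,2,6,7,8} 15  {1,3,4,5,7} 1  {2,4,5,7,8} 10  {2,5,6,7,8} 20  {3,4,5,7,8} 5  {4,5,6,7,8} 10
  6 to go: {0,2,4,5,7,8} 20  {0,2,5,6,7,8} 45  {1,3,4,5,7,8} 6  {2,3,4,5,7,8} 15  {2,4,5,6,7,8} 40  {3,4,5,6,7,8} 15
  7 to go: {0,2,3,4,5,7,8} 35  {0,2,4,5,6,7,8} 105  {1,2,3,4,5,7,8} 21  {1,3,4,5,6,7,8} 21  {2,3,4,5,6,7,8} 70
  if 0:a drops first: 112 orders
  if 1:b drops first: 210 orders
  if 6:e drops first: 56 orders
heap linearizations: 378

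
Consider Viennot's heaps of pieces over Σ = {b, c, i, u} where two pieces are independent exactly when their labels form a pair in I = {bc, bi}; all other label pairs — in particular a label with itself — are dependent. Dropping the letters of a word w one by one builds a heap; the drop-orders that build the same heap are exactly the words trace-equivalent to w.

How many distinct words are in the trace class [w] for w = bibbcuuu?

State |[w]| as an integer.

#0=b has no predecessor
#1=i has no predecessor
#2=b depends on [0:b]
#3=b depends on [2:b]
#4=c depends on [1:i]
#5=u depends on [3:b, 4:c]
#6=u depends on [5:u]
#7=u depends on [6:u]
sources: [0:b, 1:i]
N(rest) = Σ N(rest − s) over sources s of rest; N(one piece) = 1:
  size 1 → [7]=1
  size 2 → [6,7]=1
  size 3 → [5,6,7]=1
  size 4 → [3,5,6,7]=1  [4,5,6,7]=1
  size 5 → [1,4,5,6,7]=1  [2,3,5,6,7]=1  [3,4,5,6,7]=2
  size 6 → [0,2,3,5,6,7]=1  [1,3,4,5,6,7]=3  [2,3,4,5,6,7]=3
  first=0(b) contributes 6
  first=1(i) contributes 4
|[w]| = 10

10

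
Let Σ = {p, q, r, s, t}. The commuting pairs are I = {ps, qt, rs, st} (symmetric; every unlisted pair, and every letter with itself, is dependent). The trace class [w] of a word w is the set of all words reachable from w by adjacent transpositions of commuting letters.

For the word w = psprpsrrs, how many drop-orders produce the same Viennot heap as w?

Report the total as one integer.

#0=p has no predecessor
#1=s has no predecessor
#2=p depends on [0:p]
#3=r depends on [2:p]
#4=p depends on [3:r]
#5=s depends on [1:s]
#6=r depends on [4:p]
#7=r depends on [6:r]
#8=s depends on [5:s]
sources: [0:p, 1:s]
N(rest) = Σ N(rest − s) over sources s of rest; N(one piece) = 1:
  size 1 → [7]=1  [8]=1
  size 2 → [5,8]=1  [6,7]=1  [7,8]=2
  size 3 → [1,5,8]=1  [4,6,7]=1  [5,7,8]=3  [6,7,8]=3
  size 4 → [1,5,7,8]=4  [3,4,6,7]=1  [4,6,7,8]=4  [5,6,7,8]=6
  size 5 → [1,5,6,7,8]=10  [2,3,4,6,7]=1  [3,4,6,7,8]=5  [4,5,6,7,8]=10
  size 6 → [0,2,3,4,6,7]=1  [1,4,5,6,7,8]=20  [2,3,4,6,7,8]=6  [3,4,5,6,7,8]=15
  size 7 → [0,2,3,4,6,7,8]=7  [1,3,4,5,6,7,8]=35  [2,3,4,5,6,7,8]=21
  first=0(p) contributes 56
  first=1(s) contributes 28
|[w]| = 84

84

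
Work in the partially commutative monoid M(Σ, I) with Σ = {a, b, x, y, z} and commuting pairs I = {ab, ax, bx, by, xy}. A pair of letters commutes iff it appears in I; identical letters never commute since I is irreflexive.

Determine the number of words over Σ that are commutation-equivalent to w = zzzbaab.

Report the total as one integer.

6

#0=z has no predecessor
#1=z depends on [0:z]
#2=z depends on [1:z]
#3=b depends on [2:z]
#4=a depends on [2:z]
#5=a depends on [4:a]
#6=b depends on [3:b]
sources: [0:z]
N(rest) = Σ N(rest − s) over sources s of rest; N(one piece) = 1:
  size 1 → [5]=1  [6]=1
  size 2 → [3,6]=1  [4,5]=1  [5,6]=2
  size 3 → [3,5,6]=3  [4,5,6]=3
  size 4 → [3,4,5,6]=6
  size 5 → [2,3,4,5,6]=6
  first=0(z) contributes 6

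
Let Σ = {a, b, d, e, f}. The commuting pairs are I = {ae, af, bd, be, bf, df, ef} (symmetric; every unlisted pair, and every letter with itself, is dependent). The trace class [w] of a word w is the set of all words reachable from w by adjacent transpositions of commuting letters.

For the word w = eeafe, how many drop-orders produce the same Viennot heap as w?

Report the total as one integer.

#0=e has no predecessor
#1=e depends on [0:e]
#2=a has no predecessor
#3=f has no predecessor
#4=e depends on [1:e]
sources: [0:e, 2:a, 3:f]
N(rest) = Σ N(rest − s) over sources s of rest; N(one piece) = 1:
  size 1 → [2]=1  [3]=1  [4]=1
  size 2 → [1,4]=1  [2,3]=2  [2,4]=2  [3,4]=2
  size 3 → [0,1,4]=1  [1,2,4]=3  [1,3,4]=3  [2,3,4]=6
  first=0(e) contributes 12
  first=2(a) contributes 4
  first=3(f) contributes 4
|[w]| = 20

20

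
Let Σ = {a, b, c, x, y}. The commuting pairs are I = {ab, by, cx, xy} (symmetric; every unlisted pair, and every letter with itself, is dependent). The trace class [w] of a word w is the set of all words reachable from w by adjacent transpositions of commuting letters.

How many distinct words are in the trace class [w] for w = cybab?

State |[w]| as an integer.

6

#0=c has no predecessor
#1=y depends on [0:c]
#2=b depends on [0:c]
#3=a depends on [1:y]
#4=b depends on [2:b]
sources: [0:c]
N(rest) = Σ N(rest − s) over sources s of rest; N(one piece) = 1:
  size 1 → [3]=1  [4]=1
  size 2 → [1,3]=1  [2,4]=1  [3,4]=2
  size 3 → [1,3,4]=3  [2,3,4]=3
  first=0(c) contributes 6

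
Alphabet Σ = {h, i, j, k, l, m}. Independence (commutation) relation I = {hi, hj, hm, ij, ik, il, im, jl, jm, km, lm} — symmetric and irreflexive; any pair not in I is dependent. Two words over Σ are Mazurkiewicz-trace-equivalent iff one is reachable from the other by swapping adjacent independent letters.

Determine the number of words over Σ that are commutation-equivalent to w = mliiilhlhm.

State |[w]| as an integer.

2520

drop 0:m onto floor
drop 1:l onto floor
drop 2:i onto floor
drop 3:i onto {2:i}
drop 4:i onto {3:i}
drop 5:l onto {1:l}
drop 6:h onto {5:l}
drop 7:l onto {6:h}
drop 8:h onto {7:l}
drop 9:m onto {0:m}
ground layer = {0:m, 1:l, 2:i}
drop-orders for the pieces not yet dropped (sum over which currently-grounded one goes next):
  1 to go: {4} 1  {8} 1  {9} 1
  2 to go: {0,9} 1  {3,4} 1  {4,8} 2  {4,9} 2  {7,8} 1  {8,9} 2
  3 to go: {0,4,9} 3  {0,8,9} 3  {2,3,4} 1  {3,4,8} 3  {3,4,9} 3  {4,7,8} 3  {4,8,9} 6  {6,7,8} 1  {7,8,9} 3
  4 to go: {0,3,4,9} 6  {0,4,8,9} 12  {0,7,8,9} 6  {2,3,4,8} 4  {2,3,4,9} 4  {3,4,7,8} 6  {3,4,8,9} 12  {4,6,7,8} 4  {4,7,8,9} 12  {5,6,7,8} 1  {6,7,8,9} 4
  5 to go: {0,2,3,4,9} 10  {0,3,4,8,9} 30  {0,4,7,8,9} 30  {0,6,7,8,9} 10  {1,5,6,7,8} 1  {2,3,4,7,8} 10  {2,3,4,8,9} 20  {3,4,6,7,8} 10  {3,4,7,8,9} 30  {4,5,6,7,8} 5  {4,6,7,8,9} 20  {5,6,7,8,9} 5
  6 to go: {0,2,3,4,8,9} 60  {0,3,4,7,8,9} 90  {0,4,6,7,8,9} 60  {0,5,6,7,8,9} 15  {1,4,5,6,7,8} 6  {1,5,6,7,8,9} 6  {2,3,4,6,7,8} 20  {2,3,4,7,8,9} 60  {3,4,5,6,7,8} 15  {3,4,6,7,8,9} 60  {4,5,6,7,8,9} 30
  7 to go: {0,1,5,6,7,8,9} 21  {0,2,3,4,7,8,9} 210  {0,3,4,6,7,8,9} 210  {0,4,5,6,7,8,9} 105  {1,3,4,5,6,7,8} 21  {1,4,5,6,7,8,9} 42  {2,3,4,5,6,7,8} 35  {2,3,4,6,7,8,9} 140  {3,4,5,6,7,8,9} 105
  8 to go: {0,1,4,5,6,7,8,9} 168  {0,2,3,4,6,7,8,9} 560  {0,3,4,5,6,7,8,9} 420  {1,2,3,4,5,6,7,8} 56  {1,3,4,5,6,7,8,9} 168  {2,3,4,5,6,7,8,9} 280
  if 0:m drops first: 504 orders
  if 1:l drops first: 1260 orders
  if 2:i drops first: 756 orders
heap linearizations: 2520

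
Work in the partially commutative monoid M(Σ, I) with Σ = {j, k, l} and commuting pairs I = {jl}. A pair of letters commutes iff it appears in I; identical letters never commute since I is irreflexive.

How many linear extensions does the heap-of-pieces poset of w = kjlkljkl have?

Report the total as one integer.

0(k) covers ∅
1(j) covers 0:k
2(l) covers 0:k
3(k) covers 1:j, 2:l
4(l) covers 3:k
5(j) covers 3:k
6(k) covers 4:l, 5:j
7(l) covers 6:k
floor of heap: 0:k
completions by unplaced set U, small U first (add the entries for U minus each lowest piece of U):
  |U|=1: {7}:1
  |U|=2: {6,7}:1
  |U|=3: {4,6,7}:1  {5,6,7}:1
  |U|=4: {4,5,6,7}:2
  |U|=5: {3,4,5,6,7}:2
  |U|=6: {1,3,4,5,6,7}:2  {2,3,4,5,6,7}:2
  start at 0(k): 4

4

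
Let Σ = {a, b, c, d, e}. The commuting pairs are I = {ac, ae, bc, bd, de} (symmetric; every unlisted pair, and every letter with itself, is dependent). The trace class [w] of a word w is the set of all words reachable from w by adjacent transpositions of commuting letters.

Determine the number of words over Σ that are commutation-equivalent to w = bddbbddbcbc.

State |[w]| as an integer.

drop 0:b onto floor
drop 1:d onto floor
drop 2:d onto {1:d}
drop 3:b onto {0:b}
drop 4:b onto {3:b}
drop 5:d onto {2:d}
drop 6:d onto {5:d}
drop 7:b onto {4:b}
drop 8:c onto {6:d}
drop 9:b onto {7:b}
drop 10:c onto {8:c}
ground layer = {0:b, 1:d}
drop-orders for the pieces not yet dropped (sum over which currently-grounded one goes next):
  1 to go: {9} 1  {10} 1
  2 to go: {7,9} 1  {8,10} 1  {9,10} 2
  3 to go: {4,7,9} 1  {6,8,10} 1  {7,9,10} 3  {8,9,10} 3
  4 to go: {3,4,7,9} 1  {4,7,9,10} 4  {5,6,8,10} 1  {6,8,9,10} 4  {7,8,9,10} 6
  5 to go: {0,3,4,7,9} 1  {2,5,6,8,10} 1  {3,4,7,9,10} 5  {4,7,8,9,10} 10  {5,6,8,9,10} 5  {6,7,8,9,10} 10
  6 to go: {0,3,4,7,9,10} 6  {1,2,5,6,8,10} 1  {2,5,6,8,9,10} 6  {3,4,7,8,9,10} 15  {4,6,7,8,9,10} 20  {5,6,7,8,9,10} 15
  7 to go: {0,3,4,7,8,9,10} 21  {1,2,5,6,8,9,10} 7  {2,5,6,7,8,9,10} 21  {3,4,6,7,8,9,10} 35  {4,5,6,7,8,9,10} 35
  8 to go: {0,3,4,6,7,8,9,10} 56  {1,2,5,6,7,8,9,10} 28  {2,4,5,6,7,8,9,10} 56  {3,4,5,6,7,8,9,10} 70
  9 to go: {0,3,4,5,6,7,8,9,10} 126  {1,2,4,5,6,7,8,9,10} 84  {2,3,4,5,6,7,8,9,10} 126
  if 0:b drops first: 210 orders
  if 1:d drops first: 252 orders
heap linearizations: 462

462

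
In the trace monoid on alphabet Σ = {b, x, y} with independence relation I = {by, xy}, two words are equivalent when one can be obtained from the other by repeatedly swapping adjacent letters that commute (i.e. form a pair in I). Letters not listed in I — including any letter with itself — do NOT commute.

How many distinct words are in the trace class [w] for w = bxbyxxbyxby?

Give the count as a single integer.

drop 0:b onto floor
drop 1:x onto {0:b}
drop 2:b onto {1:x}
drop 3:y onto floor
drop 4:x onto {2:b}
drop 5:x onto {4:x}
drop 6:b onto {5:x}
drop 7:y onto {3:y}
drop 8:x onto {6:b}
drop 9:b onto {8:x}
drop 10:y onto {7:y}
ground layer = {0:b, 3:y}
drop-orders for the pieces not yet dropped (sum over which currently-grounded one goes next):
  1 to go: {9} 1  {10} 1
  2 to go: {7,10} 1  {8,9} 1  {9,10} 2
  3 to go: {3,7,10} 1  {6,8,9} 1  {7,9,10} 3  {8,9,10} 3
  4 to go: {3,7,9,10} 4  {5,6,8,9} 1  {6,8,9,10} 4  {7,8,9,10} 6
  5 to go: {3,7,8,9,10} 10  {4,5,6,8,9} 1  {5,6,8,9,10} 5  {6,7,8,9,10} 10
  6 to go: {2,4,5,6,8,9} 1  {3,6,7,8,9,10} 20  {4,5,6,8,9,10} 6  {5,6,7,8,9,10} 15
  7 to go: {1,2,4,5,6,8,9} 1  {2,4,5,6,8,9,10} 7  {3,5,6,7,8,9,10} 35  {4,5,6,7,8,9,10} 21
  8 to go: {0,1,2,4,5,6,8,9} 1  {1,2,4,5,6,8,9,10} 8  {2,4,5,6,7,8,9,10} 28  {3,4,5,6,7,8,9,10} 56
  9 to go: {0,1,2,4,5,6,8,9,10} 9  {1,2,4,5,6,7,8,9,10} 36  {2,3,4,5,6,7,8,9,10} 84
  if 0:b drops first: 120 orders
  if 3:y drops first: 45 orders
heap linearizations: 165

165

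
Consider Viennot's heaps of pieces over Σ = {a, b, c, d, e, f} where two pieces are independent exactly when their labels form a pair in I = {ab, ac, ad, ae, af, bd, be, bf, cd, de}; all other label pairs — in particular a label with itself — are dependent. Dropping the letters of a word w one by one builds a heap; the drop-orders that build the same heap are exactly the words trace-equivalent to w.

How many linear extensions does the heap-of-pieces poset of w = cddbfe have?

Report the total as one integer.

12

drop 0:c onto floor
drop 1:d onto floor
drop 2:d onto {1:d}
drop 3:b onto {0:c}
drop 4:f onto {0:c, 2:d}
drop 5:e onto {4:f}
ground layer = {0:c, 1:d}
drop-orders for the pieces not yet dropped (sum over which currently-grounded one goes next):
  1 to go: {3} 1  {5} 1
  2 to go: {3,5} 2  {4,5} 1
  3 to go: {2,4,5} 1  {3,4,5} 3
  4 to go: {0,3,4,5} 3  {1,2,4,5} 1  {2,3,4,5} 4
  if 0:c drops first: 5 orders
  if 1:d drops first: 7 orders
heap linearizations: 12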